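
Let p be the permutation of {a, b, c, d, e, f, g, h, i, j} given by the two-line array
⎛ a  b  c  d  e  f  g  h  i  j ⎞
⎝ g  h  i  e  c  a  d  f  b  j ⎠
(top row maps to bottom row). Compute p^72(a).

a

Tracing a → g → … returns to a after 9 steps, so a lies in a 9-cycle (a, g, d, e, c, i, b, h, f).
Powers repeat with period 9 on this cycle, and 72 mod 9 = 0, so p^72(a) = p^0(a).
So p^72(a) = a.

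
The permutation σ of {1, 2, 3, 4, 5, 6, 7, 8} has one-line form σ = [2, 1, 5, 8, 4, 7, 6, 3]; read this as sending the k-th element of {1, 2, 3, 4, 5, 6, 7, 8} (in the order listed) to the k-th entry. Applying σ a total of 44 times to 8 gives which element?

8

Tracing 8 → 3 → … returns to 8 after 4 steps, so 8 lies in a 4-cycle (3 5 4 8).
Powers repeat with period 4 on this cycle, and 44 mod 4 = 0, so σ^44(8) = σ^0(8).
So σ^44(8) = 8.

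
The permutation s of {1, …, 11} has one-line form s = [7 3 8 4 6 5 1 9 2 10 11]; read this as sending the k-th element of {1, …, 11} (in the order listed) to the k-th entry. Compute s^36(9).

Tracing 9 → 2 → … returns to 9 after 4 steps, so 9 lies in a 4-cycle (2 3 8 9).
Since the cycle has length 4, s^36 acts on it the same as s^0 (36 mod 4 = 0).
So s^36(9) = 9.

9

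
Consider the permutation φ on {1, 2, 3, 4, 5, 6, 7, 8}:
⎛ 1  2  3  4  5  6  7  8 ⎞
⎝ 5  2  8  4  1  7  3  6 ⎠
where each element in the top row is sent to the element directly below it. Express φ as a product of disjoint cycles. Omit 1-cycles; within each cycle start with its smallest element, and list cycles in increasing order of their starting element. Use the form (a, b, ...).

From 1: 1 → 5 → 1, closing the cycle (1, 5).
Continuing from each remaining unvisited element yields (1, 5)(3, 8, 6, 7).

(1, 5)(3, 8, 6, 7)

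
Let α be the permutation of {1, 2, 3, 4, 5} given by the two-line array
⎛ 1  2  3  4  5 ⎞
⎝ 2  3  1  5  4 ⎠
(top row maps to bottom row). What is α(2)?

3

The entry below 2 in the array is 3, so α(2) = 3.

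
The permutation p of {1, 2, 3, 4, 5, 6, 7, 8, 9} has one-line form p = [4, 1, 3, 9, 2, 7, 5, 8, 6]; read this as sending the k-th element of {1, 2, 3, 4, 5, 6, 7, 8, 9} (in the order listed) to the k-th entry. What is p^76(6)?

Tracing 6 → 7 → … returns to 6 after 7 steps, so 6 lies in a 7-cycle (1, 4, 9, 6, 7, 5, 2).
On a 7-cycle, p^7 is the identity, so p^76 = p^6 there (76 ≡ 6 mod 7).
Advancing 6 steps from 6: 6 → 7 → 5 → 2 → 1 → 4 → 9.

9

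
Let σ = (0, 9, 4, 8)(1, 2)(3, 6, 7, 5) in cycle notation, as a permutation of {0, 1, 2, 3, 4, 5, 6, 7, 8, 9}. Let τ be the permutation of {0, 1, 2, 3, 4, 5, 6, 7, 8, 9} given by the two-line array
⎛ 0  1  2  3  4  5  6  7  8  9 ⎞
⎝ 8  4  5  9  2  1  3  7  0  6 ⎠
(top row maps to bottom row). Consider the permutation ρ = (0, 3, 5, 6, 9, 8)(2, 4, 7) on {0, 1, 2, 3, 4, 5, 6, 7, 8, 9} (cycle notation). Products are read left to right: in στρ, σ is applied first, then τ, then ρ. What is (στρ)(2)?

7

Chase 2: σ(2) = 1; τ(1) = 4; ρ(4) = 7. Hence (στρ)(2) = 7.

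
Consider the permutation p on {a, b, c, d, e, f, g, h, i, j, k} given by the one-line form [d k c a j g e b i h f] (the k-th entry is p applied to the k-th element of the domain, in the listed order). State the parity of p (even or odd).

In disjoint-cycle form the cycle lengths are 7, 2, 1, 1.
A cycle is odd iff its length is even; p has 1 even-length cycle, so sgn(p) = (−1)^1 and p is odd.

odd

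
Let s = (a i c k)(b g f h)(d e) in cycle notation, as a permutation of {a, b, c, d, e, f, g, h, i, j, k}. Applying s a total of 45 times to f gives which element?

h

f lies in the 4-cycle (b g f h).
Since the cycle has length 4, s^45 acts on it the same as s^1 (45 mod 4 = 1).
Advancing 1 step from f: f → h.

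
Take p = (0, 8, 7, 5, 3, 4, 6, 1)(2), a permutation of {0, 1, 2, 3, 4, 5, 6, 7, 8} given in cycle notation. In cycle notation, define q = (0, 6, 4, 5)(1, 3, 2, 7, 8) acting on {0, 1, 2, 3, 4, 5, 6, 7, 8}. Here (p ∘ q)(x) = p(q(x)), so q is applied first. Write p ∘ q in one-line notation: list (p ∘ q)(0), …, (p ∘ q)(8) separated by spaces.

1 4 5 2 3 8 6 7 0

Chase each element through q then p: 0 → 6 → 1; 1 → 3 → 4; 2 → 7 → 5; 3 → 2 → 2; 4 → 5 → 3; 5 → 0 → 8; 6 → 4 → 6; 7 → 8 → 7; 8 → 1 → 0.
Collecting the images, p ∘ q = [1 4 5 2 3 8 6 7 0].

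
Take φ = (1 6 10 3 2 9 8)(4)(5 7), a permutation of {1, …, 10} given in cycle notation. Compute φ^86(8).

6

8 lies in the 7-cycle (1 6 10 3 2 9 8).
On a 7-cycle, φ^7 is the identity, so φ^86 = φ^2 there (86 ≡ 2 mod 7).
Stepping 2 places around the cycle: 8 → 1 → 6.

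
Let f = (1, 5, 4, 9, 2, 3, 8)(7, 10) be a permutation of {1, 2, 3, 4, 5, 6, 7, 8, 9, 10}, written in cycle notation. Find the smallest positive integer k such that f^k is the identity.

14

The cycle type of f is (7, 2, 1).
The order is lcm(7, 2) = 14.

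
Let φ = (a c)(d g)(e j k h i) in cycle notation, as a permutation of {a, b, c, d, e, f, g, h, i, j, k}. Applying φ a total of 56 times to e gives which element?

e lies in the 5-cycle (e j k h i).
Since the cycle has length 5, φ^56 acts on it the same as φ^1 (56 mod 5 = 1).
Stepping 1 place around the cycle: e → j.

j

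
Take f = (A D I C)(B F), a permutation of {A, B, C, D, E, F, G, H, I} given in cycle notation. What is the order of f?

The cycle type of f is (4, 2, 1, 1, 1).
The order is lcm(4, 2) = 4.

4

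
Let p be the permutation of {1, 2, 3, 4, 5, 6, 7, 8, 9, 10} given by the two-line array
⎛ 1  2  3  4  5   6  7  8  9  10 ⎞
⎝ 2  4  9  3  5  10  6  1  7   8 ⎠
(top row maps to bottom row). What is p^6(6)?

Tracing 6 → 10 → … returns to 6 after 9 steps, so 6 lies in a 9-cycle (1, 2, 4, 3, 9, 7, 6, 10, 8).
Stepping 6 places around the cycle: 6 → 10 → 8 → 1 → 2 → 4 → 3.

3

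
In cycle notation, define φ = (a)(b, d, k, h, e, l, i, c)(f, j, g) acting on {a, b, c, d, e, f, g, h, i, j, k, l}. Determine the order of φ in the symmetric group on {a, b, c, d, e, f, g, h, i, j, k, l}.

24

The disjoint cycles have lengths 8, 3, 1.
The order of φ is the least common multiple of its cycle lengths: lcm(8, 3) = 24.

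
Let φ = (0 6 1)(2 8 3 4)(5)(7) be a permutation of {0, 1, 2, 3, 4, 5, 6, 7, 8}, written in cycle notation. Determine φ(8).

3

In the cycle (2 8 3 4), 8 is followed by 3, so φ(8) = 3.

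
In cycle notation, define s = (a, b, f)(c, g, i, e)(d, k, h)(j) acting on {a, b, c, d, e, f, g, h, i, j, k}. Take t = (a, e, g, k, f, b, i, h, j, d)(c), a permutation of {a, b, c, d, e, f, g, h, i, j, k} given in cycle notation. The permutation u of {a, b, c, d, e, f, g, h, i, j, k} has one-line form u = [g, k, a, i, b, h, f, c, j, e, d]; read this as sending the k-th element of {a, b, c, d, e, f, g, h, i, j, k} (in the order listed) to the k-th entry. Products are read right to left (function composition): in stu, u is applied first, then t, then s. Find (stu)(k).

b

Chase k: u(k) = d; t(d) = a; s(a) = b. Hence (stu)(k) = b.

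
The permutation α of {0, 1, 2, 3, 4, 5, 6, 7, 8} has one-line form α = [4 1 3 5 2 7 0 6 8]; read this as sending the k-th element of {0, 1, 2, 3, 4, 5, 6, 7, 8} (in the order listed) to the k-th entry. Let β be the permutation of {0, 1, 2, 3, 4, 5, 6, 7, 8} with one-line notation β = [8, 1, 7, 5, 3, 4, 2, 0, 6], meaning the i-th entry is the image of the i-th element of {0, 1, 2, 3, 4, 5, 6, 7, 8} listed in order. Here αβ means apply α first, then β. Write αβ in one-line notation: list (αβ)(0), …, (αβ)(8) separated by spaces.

(αβ)(x) = β(α(x)). Computing each image: β(α(0)) = β(4) = 3, β(α(1)) = β(1) = 1, β(α(2)) = β(3) = 5, β(α(3)) = β(5) = 4, β(α(4)) = β(2) = 7, β(α(5)) = β(7) = 0, β(α(6)) = β(0) = 8, β(α(7)) = β(6) = 2, β(α(8)) = β(8) = 6.
Hence αβ = [3 1 5 4 7 0 8 2 6].

3 1 5 4 7 0 8 2 6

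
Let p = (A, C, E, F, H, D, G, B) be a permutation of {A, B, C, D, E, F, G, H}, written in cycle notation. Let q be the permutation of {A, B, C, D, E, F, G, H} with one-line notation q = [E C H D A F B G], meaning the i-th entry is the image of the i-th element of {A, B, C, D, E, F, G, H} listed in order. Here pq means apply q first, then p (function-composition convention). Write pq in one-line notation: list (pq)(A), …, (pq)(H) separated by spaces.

F E D G C H A B

Chase each element through q then p: A → E → F; B → C → E; C → H → D; D → D → G; E → A → C; F → F → H; G → B → A; H → G → B.
So pq in one-line form is F E D G C H A B.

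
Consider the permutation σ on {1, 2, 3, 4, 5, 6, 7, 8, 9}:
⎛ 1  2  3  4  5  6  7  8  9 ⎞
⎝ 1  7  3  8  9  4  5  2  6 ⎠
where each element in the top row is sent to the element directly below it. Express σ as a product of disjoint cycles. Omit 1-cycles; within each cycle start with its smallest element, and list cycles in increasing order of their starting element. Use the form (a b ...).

Iterating σ from 2 gives 2 → 7 → 5 → 9 → 6 → 4 → 8 → 2; that is the 7-cycle (2 7 5 9 6 4 8).
Repeating from the next unused element and collecting all non-trivial cycles gives (2 7 5 9 6 4 8).

(2 7 5 9 6 4 8)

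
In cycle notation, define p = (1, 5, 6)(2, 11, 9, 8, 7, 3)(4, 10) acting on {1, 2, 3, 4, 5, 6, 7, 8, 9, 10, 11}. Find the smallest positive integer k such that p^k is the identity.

6

The disjoint cycles have lengths 6, 3, 2.
Since disjoint cycles commute, ord(p) = lcm(6, 3, 2) = 6.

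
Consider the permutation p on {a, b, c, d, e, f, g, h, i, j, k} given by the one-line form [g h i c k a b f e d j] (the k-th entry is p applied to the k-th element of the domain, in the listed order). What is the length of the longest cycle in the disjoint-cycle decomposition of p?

Decomposing into disjoint cycles gives (a, g, b, h, f)(c, i, e, k, j, d); the longest has length 6.

6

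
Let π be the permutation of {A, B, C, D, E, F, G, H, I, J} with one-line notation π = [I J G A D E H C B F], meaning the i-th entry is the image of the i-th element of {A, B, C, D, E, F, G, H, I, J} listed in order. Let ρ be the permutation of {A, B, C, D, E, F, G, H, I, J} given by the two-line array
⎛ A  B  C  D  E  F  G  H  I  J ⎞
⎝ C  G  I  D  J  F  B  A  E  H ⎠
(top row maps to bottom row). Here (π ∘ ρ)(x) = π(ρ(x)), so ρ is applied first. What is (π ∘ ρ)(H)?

I

First apply ρ: ρ(H) = A, then π(A) = I. Thus (π ∘ ρ)(H) = I.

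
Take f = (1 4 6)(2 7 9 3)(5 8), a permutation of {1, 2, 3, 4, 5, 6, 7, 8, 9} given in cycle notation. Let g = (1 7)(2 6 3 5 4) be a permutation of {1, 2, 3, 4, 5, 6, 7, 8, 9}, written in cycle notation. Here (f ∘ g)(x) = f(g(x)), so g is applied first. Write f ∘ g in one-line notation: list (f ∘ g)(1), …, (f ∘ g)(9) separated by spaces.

(f ∘ g)(x) = f(g(x)). Computing each image: f(g(1)) = f(7) = 9, f(g(2)) = f(6) = 1, f(g(3)) = f(5) = 8, f(g(4)) = f(2) = 7, f(g(5)) = f(4) = 6, f(g(6)) = f(3) = 2, f(g(7)) = f(1) = 4, f(g(8)) = f(8) = 5, f(g(9)) = f(9) = 3.
Hence f ∘ g = [9 1 8 7 6 2 4 5 3].

9 1 8 7 6 2 4 5 3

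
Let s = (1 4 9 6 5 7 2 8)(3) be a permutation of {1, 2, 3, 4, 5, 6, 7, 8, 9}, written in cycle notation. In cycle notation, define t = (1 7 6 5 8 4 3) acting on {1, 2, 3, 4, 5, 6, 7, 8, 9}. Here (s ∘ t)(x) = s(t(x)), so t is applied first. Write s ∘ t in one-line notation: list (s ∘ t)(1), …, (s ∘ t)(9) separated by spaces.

For each element, apply t then s: 1 → 7 → 2; 2 → 2 → 8; 3 → 1 → 4; 4 → 3 → 3; 5 → 8 → 1; 6 → 5 → 7; 7 → 6 → 5; 8 → 4 → 9; 9 → 9 → 6.
Collecting the images, s ∘ t = [2 8 4 3 1 7 5 9 6].

2 8 4 3 1 7 5 9 6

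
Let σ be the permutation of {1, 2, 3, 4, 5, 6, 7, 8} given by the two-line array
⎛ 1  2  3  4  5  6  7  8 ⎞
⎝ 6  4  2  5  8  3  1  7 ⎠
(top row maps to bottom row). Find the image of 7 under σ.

1

The entry below 7 in the array is 1, so σ(7) = 1.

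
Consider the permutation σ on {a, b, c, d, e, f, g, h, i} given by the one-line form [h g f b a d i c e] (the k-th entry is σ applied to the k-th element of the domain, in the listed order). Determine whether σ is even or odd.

even

In disjoint-cycle form the cycle lengths are 9.
A cycle is odd iff its length is even; σ has 0 even-length cycles, so sgn(σ) = (−1)^0 and σ is even.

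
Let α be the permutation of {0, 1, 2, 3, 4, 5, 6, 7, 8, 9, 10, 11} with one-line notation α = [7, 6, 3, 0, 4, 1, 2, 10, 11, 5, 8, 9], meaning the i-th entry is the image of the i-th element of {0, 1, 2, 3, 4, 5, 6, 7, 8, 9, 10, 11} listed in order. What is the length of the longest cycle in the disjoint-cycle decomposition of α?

Decomposing into disjoint cycles gives (0, 7, 10, 8, 11, 9, 5, 1, 6, 2, 3); the longest has length 11.

11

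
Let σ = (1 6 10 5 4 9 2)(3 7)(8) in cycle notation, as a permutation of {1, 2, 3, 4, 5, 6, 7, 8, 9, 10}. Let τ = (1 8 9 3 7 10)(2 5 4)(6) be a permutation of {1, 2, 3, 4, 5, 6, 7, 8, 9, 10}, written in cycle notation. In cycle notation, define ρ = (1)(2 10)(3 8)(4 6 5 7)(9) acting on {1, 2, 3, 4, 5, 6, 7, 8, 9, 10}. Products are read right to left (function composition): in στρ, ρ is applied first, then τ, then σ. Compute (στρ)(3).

2

Apply the permutations in order: ρ(3) = 8, then τ(8) = 9, then σ(9) = 2. So (στρ)(3) = 2.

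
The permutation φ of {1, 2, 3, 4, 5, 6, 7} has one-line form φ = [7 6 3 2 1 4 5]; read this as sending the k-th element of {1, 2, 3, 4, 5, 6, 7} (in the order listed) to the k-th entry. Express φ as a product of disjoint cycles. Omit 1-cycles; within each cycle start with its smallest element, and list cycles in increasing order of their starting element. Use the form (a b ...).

(1 7 5)(2 6 4)

Start at 1 and follow images: 1 → 7 → 5 → 1, giving the cycle (1 7 5).
Continuing from each remaining unvisited element yields (1 7 5)(2 6 4).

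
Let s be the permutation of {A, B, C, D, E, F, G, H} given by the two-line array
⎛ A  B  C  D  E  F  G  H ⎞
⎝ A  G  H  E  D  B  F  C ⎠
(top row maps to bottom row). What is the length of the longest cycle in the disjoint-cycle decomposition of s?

Decomposing into disjoint cycles gives (B G F)(C H)(D E); the longest has length 3.

3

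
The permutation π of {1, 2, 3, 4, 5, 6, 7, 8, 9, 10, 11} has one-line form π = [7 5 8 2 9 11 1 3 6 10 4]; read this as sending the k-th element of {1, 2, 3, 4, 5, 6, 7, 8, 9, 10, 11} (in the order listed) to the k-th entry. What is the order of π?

6

Writing π as disjoint cycles, the cycle lengths are 6, 2, 2, 1.
The order is lcm(6, 2, 2) = 6.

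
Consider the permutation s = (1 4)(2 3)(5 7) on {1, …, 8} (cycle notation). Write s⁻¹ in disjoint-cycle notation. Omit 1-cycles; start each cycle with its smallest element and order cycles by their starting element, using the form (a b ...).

The inverse reverses each cycle.
Reversing each cycle of s and rotating so the smallest element leads gives (1 4)(2 3)(5 7).

(1 4)(2 3)(5 7)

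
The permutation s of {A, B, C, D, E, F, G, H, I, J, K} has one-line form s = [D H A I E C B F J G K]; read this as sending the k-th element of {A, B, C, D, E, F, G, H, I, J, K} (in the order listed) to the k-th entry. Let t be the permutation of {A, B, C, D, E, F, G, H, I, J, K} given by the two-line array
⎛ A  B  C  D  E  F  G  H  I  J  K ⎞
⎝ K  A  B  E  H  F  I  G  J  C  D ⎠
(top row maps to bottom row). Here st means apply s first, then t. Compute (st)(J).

I

First apply s: s(J) = G, then t(G) = I. Thus (st)(J) = I.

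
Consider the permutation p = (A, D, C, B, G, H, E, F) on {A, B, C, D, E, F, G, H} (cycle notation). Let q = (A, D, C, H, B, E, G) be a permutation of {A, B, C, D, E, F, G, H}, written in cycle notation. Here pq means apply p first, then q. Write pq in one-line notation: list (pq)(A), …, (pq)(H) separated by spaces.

C A E H F D B G

(pq)(x) = q(p(x)). Computing each image: q(p(A)) = q(D) = C, q(p(B)) = q(G) = A, q(p(C)) = q(B) = E, q(p(D)) = q(C) = H, q(p(E)) = q(F) = F, q(p(F)) = q(A) = D, q(p(G)) = q(H) = B, q(p(H)) = q(E) = G.
Hence pq = [C A E H F D B G].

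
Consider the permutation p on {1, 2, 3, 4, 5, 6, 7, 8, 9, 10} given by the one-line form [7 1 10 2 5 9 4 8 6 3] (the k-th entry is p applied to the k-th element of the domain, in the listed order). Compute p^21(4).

Tracing 4 → 2 → … returns to 4 after 4 steps, so 4 lies in a 4-cycle (1, 7, 4, 2).
On a 4-cycle, p^4 is the identity, so p^21 = p^1 there (21 ≡ 1 mod 4).
Stepping 1 place around the cycle: 4 → 2.

2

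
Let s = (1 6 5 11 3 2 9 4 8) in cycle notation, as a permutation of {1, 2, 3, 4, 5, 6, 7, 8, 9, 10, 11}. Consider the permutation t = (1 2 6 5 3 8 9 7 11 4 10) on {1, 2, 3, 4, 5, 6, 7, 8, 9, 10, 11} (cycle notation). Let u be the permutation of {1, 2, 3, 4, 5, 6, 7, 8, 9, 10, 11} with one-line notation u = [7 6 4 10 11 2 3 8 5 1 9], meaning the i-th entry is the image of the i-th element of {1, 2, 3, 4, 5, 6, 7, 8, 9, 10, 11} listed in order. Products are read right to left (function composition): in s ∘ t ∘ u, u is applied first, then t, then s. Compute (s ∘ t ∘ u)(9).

Apply the permutations in order: u(9) = 5, then t(5) = 3, then s(3) = 2. So (s ∘ t ∘ u)(9) = 2.

2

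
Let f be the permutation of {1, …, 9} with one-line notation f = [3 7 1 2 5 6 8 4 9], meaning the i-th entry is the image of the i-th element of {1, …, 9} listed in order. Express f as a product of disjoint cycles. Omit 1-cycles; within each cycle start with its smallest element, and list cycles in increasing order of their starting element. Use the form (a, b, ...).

(1, 3)(2, 7, 8, 4)

From 1: 1 → 3 → 1, closing the cycle (1, 3).
Continuing from each remaining unvisited element yields (1, 3)(2, 7, 8, 4).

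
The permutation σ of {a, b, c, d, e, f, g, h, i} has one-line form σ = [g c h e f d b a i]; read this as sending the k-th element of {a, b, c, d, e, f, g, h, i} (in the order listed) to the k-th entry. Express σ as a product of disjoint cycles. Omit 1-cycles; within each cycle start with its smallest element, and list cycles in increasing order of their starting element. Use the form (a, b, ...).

(a, g, b, c, h)(d, e, f)

Iterating σ from a gives a → g → b → c → h → a; that is the 5-cycle (a, g, b, c, h).
Continuing from each remaining unvisited element yields (a, g, b, c, h)(d, e, f).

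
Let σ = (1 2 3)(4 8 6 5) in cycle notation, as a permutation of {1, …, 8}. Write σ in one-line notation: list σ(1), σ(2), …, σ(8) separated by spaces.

Image by image: 1↦2, 2↦3, 3↦1, 4↦8, 5↦4, 6↦5, 7↦7, 8↦6.
Listing these in domain order gives 2 3 1 8 4 5 7 6.

2 3 1 8 4 5 7 6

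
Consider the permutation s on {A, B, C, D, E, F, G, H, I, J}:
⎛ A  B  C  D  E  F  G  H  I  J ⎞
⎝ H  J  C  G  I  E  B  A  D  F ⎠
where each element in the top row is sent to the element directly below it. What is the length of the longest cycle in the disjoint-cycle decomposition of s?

7

Decomposing into disjoint cycles gives (A H)(B J F E I D G); the longest has length 7.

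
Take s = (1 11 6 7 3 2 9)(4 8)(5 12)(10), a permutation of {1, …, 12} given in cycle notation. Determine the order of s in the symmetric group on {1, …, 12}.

14

The cycle type of s is (7, 2, 2, 1).
The order is lcm(7, 2, 2) = 14.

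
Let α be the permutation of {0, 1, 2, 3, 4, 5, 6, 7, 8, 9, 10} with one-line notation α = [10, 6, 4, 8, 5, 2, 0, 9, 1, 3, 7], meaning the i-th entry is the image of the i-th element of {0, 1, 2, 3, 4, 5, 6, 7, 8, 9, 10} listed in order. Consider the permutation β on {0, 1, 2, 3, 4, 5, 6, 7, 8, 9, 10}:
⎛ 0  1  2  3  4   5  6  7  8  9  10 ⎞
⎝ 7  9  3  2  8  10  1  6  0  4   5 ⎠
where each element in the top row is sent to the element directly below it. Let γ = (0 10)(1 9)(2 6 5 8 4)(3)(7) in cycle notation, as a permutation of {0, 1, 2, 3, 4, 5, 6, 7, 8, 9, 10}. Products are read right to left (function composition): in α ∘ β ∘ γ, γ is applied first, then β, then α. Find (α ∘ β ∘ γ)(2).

6

Apply the permutations in order: γ(2) = 6, then β(6) = 1, then α(1) = 6. So (α ∘ β ∘ γ)(2) = 6.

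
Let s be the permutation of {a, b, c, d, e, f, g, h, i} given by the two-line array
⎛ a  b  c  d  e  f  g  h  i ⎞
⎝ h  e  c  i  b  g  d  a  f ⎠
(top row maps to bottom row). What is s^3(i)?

Tracing i → f → … returns to i after 4 steps, so i lies in a 4-cycle (d, i, f, g).
Advancing 3 steps from i: i → f → g → d.

d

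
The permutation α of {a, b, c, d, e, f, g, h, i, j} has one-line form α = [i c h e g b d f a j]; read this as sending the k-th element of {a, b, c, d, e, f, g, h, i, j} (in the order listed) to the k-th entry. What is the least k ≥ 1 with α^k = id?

The disjoint-cycle form of α has cycle lengths 4, 3, 2, 1.
The order of α is the least common multiple of its cycle lengths: lcm(4, 3, 2) = 12.

12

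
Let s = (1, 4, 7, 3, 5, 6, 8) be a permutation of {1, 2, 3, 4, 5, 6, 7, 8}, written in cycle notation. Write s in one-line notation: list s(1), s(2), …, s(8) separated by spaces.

4 2 5 7 6 8 3 1

Reading each image from the cycles: 1↦4, 2↦2, 3↦5, 4↦7, 5↦6, 6↦8, 7↦3, 8↦1.
So the one-line form is 4 2 5 7 6 8 3 1.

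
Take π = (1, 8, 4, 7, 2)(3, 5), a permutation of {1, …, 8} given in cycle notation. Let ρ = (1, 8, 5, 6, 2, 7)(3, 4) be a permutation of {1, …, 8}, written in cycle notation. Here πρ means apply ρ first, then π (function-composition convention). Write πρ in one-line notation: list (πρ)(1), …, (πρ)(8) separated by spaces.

For each element, apply ρ then π: 1 → 8 → 4; 2 → 7 → 2; 3 → 4 → 7; 4 → 3 → 5; 5 → 6 → 6; 6 → 2 → 1; 7 → 1 → 8; 8 → 5 → 3.
So πρ in one-line form is 4 2 7 5 6 1 8 3.

4 2 7 5 6 1 8 3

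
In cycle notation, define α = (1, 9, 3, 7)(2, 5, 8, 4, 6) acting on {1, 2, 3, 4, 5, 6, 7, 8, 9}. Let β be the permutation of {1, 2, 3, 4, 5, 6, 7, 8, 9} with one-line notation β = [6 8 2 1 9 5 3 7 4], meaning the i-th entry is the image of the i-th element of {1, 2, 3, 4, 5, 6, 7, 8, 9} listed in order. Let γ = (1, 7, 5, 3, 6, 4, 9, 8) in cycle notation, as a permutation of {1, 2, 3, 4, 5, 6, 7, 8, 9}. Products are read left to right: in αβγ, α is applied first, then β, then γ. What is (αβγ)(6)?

1

Apply the permutations in order: α(6) = 2, then β(2) = 8, then γ(8) = 1. So (αβγ)(6) = 1.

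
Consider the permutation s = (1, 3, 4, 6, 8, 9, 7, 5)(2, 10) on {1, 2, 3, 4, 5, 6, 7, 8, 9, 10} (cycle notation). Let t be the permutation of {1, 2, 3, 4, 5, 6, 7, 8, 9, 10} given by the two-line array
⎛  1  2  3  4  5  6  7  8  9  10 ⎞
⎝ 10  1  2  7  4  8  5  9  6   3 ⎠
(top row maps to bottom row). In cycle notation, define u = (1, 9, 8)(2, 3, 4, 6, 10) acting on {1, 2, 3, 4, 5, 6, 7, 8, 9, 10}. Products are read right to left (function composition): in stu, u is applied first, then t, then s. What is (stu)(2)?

Apply the permutations in order: u(2) = 3, then t(3) = 2, then s(2) = 10. So (stu)(2) = 10.

10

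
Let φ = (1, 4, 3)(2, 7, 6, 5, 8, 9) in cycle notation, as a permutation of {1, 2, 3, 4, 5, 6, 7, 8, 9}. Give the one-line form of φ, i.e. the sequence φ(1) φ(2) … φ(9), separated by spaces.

4 7 1 3 8 5 6 9 2

Each element maps to the next entry in its cycle (wrapping to the front): 1↦4, 2↦7, 3↦1, 4↦3, 5↦8, 6↦5, 7↦6, 8↦9, 9↦2.
So the one-line form is 4 7 1 3 8 5 6 9 2.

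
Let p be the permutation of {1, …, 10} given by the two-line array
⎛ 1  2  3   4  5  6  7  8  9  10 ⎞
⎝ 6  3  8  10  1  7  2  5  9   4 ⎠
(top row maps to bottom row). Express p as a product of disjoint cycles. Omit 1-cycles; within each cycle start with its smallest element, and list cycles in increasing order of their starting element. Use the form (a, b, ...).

Iterating p from 1 gives 1 → 6 → 7 → 2 → 3 → 8 → 5 → 1; that is the 7-cycle (1, 6, 7, 2, 3, 8, 5).
Repeating from the next unused element and collecting all non-trivial cycles gives (1, 6, 7, 2, 3, 8, 5)(4, 10).

(1, 6, 7, 2, 3, 8, 5)(4, 10)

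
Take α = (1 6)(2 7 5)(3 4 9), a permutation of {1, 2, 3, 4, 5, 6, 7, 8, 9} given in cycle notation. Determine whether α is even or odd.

The cycle lengths are 3, 3, 2, 1.
A cycle of length ℓ contributes ℓ−1 transpositions, so α is a product of 2 + 2 + 1 = 5 transpositions — odd.

odd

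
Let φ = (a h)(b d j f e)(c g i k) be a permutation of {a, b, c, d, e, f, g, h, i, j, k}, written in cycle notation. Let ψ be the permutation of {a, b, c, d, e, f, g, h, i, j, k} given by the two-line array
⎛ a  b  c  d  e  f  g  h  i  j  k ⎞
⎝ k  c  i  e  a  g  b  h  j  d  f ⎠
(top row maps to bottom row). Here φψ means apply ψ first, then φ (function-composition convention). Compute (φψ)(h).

a

ψ(h) = h, then φ(h) = a; composing gives (φψ)(h) = a.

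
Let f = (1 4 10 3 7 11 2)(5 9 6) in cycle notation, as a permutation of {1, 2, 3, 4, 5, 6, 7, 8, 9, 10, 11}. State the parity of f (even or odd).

even

The cycle lengths are 7, 3, 1.
A cycle is odd iff its length is even; f has 0 even-length cycles, so sgn(f) = (−1)^0 and f is even.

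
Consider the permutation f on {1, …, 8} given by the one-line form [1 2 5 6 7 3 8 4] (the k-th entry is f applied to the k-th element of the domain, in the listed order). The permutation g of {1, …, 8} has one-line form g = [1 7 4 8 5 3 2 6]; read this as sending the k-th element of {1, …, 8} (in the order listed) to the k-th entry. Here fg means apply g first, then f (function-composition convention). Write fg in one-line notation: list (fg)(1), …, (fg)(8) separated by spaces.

Chase each element through g then f: 1 → 1 → 1; 2 → 7 → 8; 3 → 4 → 6; 4 → 8 → 4; 5 → 5 → 7; 6 → 3 → 5; 7 → 2 → 2; 8 → 6 → 3.
Collecting the images, fg = [1 8 6 4 7 5 2 3].

1 8 6 4 7 5 2 3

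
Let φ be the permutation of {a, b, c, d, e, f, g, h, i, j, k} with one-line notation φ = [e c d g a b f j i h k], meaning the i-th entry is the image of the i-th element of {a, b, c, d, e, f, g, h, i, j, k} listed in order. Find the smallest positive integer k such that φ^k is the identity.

Writing φ as disjoint cycles, the cycle lengths are 5, 2, 2, 1, 1.
Since disjoint cycles commute, ord(φ) = lcm(5, 2, 2) = 10.

10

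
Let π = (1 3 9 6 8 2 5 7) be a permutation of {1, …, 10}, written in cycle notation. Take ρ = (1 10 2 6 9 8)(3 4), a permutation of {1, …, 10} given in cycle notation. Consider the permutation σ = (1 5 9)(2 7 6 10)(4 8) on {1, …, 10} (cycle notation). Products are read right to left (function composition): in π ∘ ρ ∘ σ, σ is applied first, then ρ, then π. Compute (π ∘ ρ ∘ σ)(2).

(π ∘ ρ ∘ σ)(2) = π(ρ(σ(2))). σ(2) = 7, then ρ(7) = 7, then π(7) = 1, so the result is 1.

1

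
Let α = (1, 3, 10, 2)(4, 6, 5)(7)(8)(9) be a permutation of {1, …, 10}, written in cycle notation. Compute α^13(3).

3 lies in the 4-cycle (1, 3, 10, 2).
Powers repeat with period 4 on this cycle, and 13 mod 4 = 1, so α^13(3) = α^1(3).
Stepping 1 place around the cycle: 3 → 10.

10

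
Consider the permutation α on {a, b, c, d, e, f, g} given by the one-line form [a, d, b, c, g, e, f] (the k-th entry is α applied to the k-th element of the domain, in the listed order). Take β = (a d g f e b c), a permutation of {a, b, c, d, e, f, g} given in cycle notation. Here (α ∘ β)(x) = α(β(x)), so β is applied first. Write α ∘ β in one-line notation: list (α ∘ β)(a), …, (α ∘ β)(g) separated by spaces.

c b a f d g e

Chase each element through β then α: a → d → c; b → c → b; c → a → a; d → g → f; e → b → d; f → e → g; g → f → e.
So α ∘ β in one-line form is c b a f d g e.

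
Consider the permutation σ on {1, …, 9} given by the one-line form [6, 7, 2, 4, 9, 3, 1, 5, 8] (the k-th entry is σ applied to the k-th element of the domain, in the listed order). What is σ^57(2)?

1

Tracing 2 → 7 → … returns to 2 after 5 steps, so 2 lies in a 5-cycle (1 6 3 2 7).
Powers repeat with period 5 on this cycle, and 57 mod 5 = 2, so σ^57(2) = σ^2(2).
Stepping 2 places around the cycle: 2 → 7 → 1.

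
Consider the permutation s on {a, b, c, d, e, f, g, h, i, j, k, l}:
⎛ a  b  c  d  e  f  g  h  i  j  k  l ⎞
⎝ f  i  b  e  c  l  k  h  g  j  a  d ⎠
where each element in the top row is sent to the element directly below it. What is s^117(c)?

l

Tracing c → b → … returns to c after 10 steps, so c lies in a 10-cycle (a f l d e c b i g k).
Powers repeat with period 10 on this cycle, and 117 mod 10 = 7, so s^117(c) = s^7(c).
Stepping 7 places around the cycle: c → b → i → g → k → a → f → l.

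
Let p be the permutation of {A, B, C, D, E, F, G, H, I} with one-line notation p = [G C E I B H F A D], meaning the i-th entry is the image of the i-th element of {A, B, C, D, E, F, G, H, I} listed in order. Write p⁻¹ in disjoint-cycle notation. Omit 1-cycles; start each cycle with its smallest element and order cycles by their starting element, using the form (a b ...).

The cycle decomposition of p is (A G F H)(B C E)(D I).
Reversing each cycle (and rotating so the smallest element leads) gives p⁻¹ = (A H F G)(B E C)(D I).

(A H F G)(B E C)(D I)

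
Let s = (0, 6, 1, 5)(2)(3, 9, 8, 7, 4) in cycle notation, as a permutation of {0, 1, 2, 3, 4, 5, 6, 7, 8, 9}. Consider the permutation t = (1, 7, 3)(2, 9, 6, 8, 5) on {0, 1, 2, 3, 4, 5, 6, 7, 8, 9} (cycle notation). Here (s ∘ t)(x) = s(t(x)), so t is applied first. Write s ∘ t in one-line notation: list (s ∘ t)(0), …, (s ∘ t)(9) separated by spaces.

6 4 8 5 3 2 7 9 0 1

(s ∘ t)(x) = s(t(x)). Computing each image: s(t(0)) = s(0) = 6, s(t(1)) = s(7) = 4, s(t(2)) = s(9) = 8, s(t(3)) = s(1) = 5, s(t(4)) = s(4) = 3, s(t(5)) = s(2) = 2, s(t(6)) = s(8) = 7, s(t(7)) = s(3) = 9, s(t(8)) = s(5) = 0, s(t(9)) = s(6) = 1.
Hence s ∘ t = [6 4 8 5 3 2 7 9 0 1].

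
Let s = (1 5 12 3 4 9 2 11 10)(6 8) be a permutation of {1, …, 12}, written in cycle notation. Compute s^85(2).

2 lies in the 9-cycle (1 5 12 3 4 9 2 11 10).
Since the cycle has length 9, s^85 acts on it the same as s^4 (85 mod 9 = 4).
Stepping 4 places around the cycle: 2 → 11 → 10 → 1 → 5.

5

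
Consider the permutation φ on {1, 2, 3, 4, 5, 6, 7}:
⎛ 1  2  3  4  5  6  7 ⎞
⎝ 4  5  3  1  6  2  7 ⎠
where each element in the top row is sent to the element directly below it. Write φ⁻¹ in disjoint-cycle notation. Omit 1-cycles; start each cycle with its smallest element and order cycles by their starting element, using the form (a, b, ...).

The cycle decomposition of φ is (1, 4)(2, 5, 6).
The inverse reverses every cycle; in canonical form, φ⁻¹ = (1, 4)(2, 6, 5).

(1, 4)(2, 6, 5)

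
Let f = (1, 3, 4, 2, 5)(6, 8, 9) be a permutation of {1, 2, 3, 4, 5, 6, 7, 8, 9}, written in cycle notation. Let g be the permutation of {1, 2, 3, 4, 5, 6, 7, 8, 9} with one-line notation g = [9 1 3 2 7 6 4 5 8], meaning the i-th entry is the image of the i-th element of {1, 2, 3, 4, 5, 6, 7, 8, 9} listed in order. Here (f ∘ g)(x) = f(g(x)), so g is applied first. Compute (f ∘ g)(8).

1

(f ∘ g)(8) = f(g(8)). g(8) = 5, then f(5) = 1. So (f ∘ g)(8) = 1.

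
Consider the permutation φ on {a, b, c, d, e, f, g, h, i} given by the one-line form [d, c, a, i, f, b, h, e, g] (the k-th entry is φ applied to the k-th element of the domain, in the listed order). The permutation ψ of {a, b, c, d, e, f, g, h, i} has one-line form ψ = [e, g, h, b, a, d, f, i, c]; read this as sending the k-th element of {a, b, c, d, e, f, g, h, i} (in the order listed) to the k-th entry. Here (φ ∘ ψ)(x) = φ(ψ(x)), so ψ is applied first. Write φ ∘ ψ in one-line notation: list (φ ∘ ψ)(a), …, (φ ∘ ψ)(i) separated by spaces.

For each element, apply ψ then φ: a → e → f; b → g → h; c → h → e; d → b → c; e → a → d; f → d → i; g → f → b; h → i → g; i → c → a.
Collecting the images, φ ∘ ψ = [f h e c d i b g a].

f h e c d i b g a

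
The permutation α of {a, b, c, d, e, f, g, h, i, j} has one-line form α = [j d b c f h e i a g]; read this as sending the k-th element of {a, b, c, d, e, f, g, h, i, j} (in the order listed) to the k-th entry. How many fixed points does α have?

No element satisfies α(x) = x, so there are 0 fixed points.

0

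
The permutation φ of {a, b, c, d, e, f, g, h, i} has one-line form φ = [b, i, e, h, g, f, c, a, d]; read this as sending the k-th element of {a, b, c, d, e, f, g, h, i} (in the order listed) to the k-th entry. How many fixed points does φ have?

1

The fixed points (elements with φ(x) = x) are {f}, so there is 1.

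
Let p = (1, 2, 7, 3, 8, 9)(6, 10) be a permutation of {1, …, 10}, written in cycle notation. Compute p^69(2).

8

2 lies in the 6-cycle (1, 2, 7, 3, 8, 9).
Powers repeat with period 6 on this cycle, and 69 mod 6 = 3, so p^69(2) = p^3(2).
Advancing 3 steps from 2: 2 → 7 → 3 → 8.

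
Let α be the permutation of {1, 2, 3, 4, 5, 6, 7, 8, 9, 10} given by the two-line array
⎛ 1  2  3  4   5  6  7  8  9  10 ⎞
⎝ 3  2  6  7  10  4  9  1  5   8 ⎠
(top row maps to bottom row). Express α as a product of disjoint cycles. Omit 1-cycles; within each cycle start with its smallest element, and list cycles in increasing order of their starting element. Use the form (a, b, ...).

(1, 3, 6, 4, 7, 9, 5, 10, 8)

Iterating α from 1 gives 1 → 3 → 6 → 4 → 7 → 9 → 5 → 10 → 8 → 1; that is the 9-cycle (1, 3, 6, 4, 7, 9, 5, 10, 8).
Continuing from each remaining unvisited element yields (1, 3, 6, 4, 7, 9, 5, 10, 8).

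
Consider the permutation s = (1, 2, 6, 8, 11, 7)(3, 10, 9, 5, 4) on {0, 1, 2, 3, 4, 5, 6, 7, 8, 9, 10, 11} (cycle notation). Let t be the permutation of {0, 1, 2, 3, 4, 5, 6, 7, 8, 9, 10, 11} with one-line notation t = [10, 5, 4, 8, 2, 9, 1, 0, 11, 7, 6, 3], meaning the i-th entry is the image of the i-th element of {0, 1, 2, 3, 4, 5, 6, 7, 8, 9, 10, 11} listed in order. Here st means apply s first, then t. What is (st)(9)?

s(9) = 5, then t(5) = 9; composing gives (st)(9) = 9.

9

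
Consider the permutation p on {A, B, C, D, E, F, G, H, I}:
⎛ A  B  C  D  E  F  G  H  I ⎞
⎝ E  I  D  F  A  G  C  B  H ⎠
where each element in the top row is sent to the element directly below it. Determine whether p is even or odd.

In disjoint-cycle form the cycle lengths are 4, 3, 2.
A cycle is odd iff its length is even; p has 2 even-length cycles, so sgn(p) = (−1)^2 and p is even.

even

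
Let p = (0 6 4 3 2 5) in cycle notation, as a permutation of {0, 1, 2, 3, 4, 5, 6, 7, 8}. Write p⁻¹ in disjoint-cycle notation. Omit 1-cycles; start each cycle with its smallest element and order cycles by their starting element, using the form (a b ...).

(0 5 2 3 4 6)

The inverse reverses each cycle.
Reversing each cycle of p and rotating so the smallest element leads gives (0 5 2 3 4 6).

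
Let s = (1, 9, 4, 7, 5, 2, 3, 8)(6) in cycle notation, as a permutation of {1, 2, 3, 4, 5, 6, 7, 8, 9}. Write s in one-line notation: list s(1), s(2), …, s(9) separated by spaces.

9 3 8 7 2 6 5 1 4

Reading each image from the cycles: 1→9, 2→3, 3→8, 4→7, 5→2, 6→6, 7→5, 8→1, 9→4.
So the one-line form is 9 3 8 7 2 6 5 1 4.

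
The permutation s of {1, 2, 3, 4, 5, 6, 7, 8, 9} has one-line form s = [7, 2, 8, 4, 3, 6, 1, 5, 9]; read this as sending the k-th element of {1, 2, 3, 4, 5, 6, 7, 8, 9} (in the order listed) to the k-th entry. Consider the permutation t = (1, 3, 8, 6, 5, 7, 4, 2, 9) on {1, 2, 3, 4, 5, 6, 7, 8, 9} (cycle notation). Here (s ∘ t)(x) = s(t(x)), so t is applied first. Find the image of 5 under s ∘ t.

1

t(5) = 7, then s(7) = 1; composing gives (s ∘ t)(5) = 1.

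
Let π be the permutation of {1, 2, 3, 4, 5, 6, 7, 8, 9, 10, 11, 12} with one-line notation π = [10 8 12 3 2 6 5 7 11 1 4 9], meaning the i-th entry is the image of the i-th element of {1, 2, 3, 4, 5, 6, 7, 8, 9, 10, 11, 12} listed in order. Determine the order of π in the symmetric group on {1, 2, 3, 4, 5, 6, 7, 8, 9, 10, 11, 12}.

20

The disjoint-cycle form of π has cycle lengths 5, 4, 2, 1.
Since disjoint cycles commute, ord(π) = lcm(5, 4, 2) = 20.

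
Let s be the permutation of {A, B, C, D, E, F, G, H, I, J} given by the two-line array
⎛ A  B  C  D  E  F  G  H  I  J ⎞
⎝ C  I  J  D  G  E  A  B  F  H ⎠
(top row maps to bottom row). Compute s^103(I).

Tracing I → F → … returns to I after 9 steps, so I lies in a 9-cycle (A, C, J, H, B, I, F, E, G).
On a 9-cycle, s^9 is the identity, so s^103 = s^4 there (103 ≡ 4 mod 9).
Stepping 4 places around the cycle: I → F → E → G → A.

A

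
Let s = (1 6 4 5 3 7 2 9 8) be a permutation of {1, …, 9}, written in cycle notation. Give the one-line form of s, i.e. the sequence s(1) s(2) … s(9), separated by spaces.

Reading each image from the cycles: 1→6, 2→9, 3→7, 4→5, 5→3, 6→4, 7→2, 8→1, 9→8.
Listing these in domain order gives 6 9 7 5 3 4 2 1 8.

6 9 7 5 3 4 2 1 8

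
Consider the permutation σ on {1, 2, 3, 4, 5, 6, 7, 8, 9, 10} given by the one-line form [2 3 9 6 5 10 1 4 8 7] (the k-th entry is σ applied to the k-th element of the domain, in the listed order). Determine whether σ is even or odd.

In disjoint-cycle form the cycle lengths are 9, 1.
A cycle is odd iff its length is even; σ has 0 even-length cycles, so sgn(σ) = (−1)^0 and σ is even.

even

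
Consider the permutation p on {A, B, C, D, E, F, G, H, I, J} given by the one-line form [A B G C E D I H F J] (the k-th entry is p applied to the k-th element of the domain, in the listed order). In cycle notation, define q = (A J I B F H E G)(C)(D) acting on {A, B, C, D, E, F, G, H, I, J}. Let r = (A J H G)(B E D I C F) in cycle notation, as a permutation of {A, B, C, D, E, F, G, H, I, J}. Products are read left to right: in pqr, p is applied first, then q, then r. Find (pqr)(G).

E

Apply the permutations in order: p(G) = I, then q(I) = B, then r(B) = E. So (pqr)(G) = E.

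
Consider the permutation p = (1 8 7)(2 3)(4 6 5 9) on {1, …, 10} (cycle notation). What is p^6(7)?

7 lies in the 3-cycle (1 8 7).
Since the cycle has length 3, p^6 acts on it the same as p^0 (6 mod 3 = 0).
So p^6(7) = 7.

7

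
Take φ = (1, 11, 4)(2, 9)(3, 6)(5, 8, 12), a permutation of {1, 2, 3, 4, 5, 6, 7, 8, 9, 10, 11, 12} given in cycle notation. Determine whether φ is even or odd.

even

The cycle lengths are 3, 3, 2, 2, 1, 1.
A cycle is odd iff its length is even; φ has 2 even-length cycles, so sgn(φ) = (−1)^2 and φ is even.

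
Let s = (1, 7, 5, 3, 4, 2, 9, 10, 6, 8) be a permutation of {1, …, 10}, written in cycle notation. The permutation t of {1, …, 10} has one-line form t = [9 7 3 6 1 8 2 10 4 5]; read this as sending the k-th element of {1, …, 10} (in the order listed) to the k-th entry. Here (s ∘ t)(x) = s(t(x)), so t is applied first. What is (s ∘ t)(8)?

t(8) = 10, then s(10) = 6; composing gives (s ∘ t)(8) = 6.

6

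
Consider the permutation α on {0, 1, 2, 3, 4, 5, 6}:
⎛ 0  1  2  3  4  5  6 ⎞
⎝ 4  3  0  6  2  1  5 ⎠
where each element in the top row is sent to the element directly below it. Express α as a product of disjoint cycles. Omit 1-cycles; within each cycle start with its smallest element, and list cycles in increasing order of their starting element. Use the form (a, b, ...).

(0, 4, 2)(1, 3, 6, 5)

Start at 0 and follow images: 0 → 4 → 2 → 0, giving the cycle (0, 4, 2).
Continuing from each remaining unvisited element yields (0, 4, 2)(1, 3, 6, 5).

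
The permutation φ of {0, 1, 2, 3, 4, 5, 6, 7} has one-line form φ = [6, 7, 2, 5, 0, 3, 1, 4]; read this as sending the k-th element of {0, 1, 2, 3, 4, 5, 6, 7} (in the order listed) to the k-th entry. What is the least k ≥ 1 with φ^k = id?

Writing φ as disjoint cycles, the cycle lengths are 5, 2, 1.
Since disjoint cycles commute, ord(φ) = lcm(5, 2) = 10.

10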